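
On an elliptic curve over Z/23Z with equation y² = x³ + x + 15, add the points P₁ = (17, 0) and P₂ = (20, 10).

(17, 0) + (20, 10). λ = (10 - 0)/(20 - 17) ≡ 10/3 mod 23. 3⁻¹ ≡ 8 (mod 23) since 3·8 = 24 ≡ 1, so λ ≡ 11.
  x = λ² - 17 - 20 = 121 - 37 ≡ 15; y = λ·(17 - 15) - 0 ≡ 22. → (15, 22)

(15, 22)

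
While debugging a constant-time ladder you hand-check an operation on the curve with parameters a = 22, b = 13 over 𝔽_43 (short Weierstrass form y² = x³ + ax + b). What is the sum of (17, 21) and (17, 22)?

O

The two points share x = 17 and their y-coordinates satisfy 21 + 22 ≡ 0 (mod 43), so they are inverses. Their sum is the point at infinity.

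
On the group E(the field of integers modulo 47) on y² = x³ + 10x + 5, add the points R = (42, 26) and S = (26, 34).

(42, 26) + (26, 34). λ = (34 - 26)/(26 - 42) ≡ 8/31 mod 47. 31⁻¹ ≡ 44 (mod 47), so λ ≡ 23.
  x = λ² - 42 - 26 = 529 - 68 ≡ 38; y = λ·(42 - 38) - 26 ≡ 19. → (38, 19)

(38, 19)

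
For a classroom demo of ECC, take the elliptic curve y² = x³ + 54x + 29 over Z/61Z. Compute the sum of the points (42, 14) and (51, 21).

(42, 14) + (51, 21). λ = (21 - 14)/(51 - 42) ≡ 7/9 mod 61. 9⁻¹ ≡ 34 (mod 61), so λ ≡ 55.
  x = λ² - 42 - 51 = 3025 - 93 ≡ 4; y = λ·(42 - 4) - 14 ≡ 2. → (4, 2)

(4, 2)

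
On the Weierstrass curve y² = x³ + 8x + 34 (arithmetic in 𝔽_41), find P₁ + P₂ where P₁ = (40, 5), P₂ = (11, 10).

(40, 5) + (11, 10). λ = (10 - 5)/(11 - 40) ≡ 5/12 mod 41. 12⁻¹ ≡ 24 (mod 41) since 12·24 = 288 ≡ 1, so λ ≡ 38.
  x = λ² - 40 - 11 = 1444 - 51 ≡ 40; y = λ·(40 - 40) - 5 ≡ 36. → (40, 36)

(40, 36)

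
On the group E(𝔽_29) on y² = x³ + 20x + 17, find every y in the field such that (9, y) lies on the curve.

none

x³ + 20x + 17 = 926 ≡ 27 (mod 29).
27 is a non-residue mod 29; no y exists.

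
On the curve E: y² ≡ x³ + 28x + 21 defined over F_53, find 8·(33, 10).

Write G = (33, 10).
Double-and-add on 8 = (1000)₂. Start with G = (33, 10) for the leading 1-bit.
double: tangent at (33, 10): λ = (3·33² + 28)/(2·10) ≡ 9/20. 20⁻¹ ≡ 8 (mod 53), so λ ≡ 9·8 ≡ 19.
  x = λ² - 33 - 33 = 361 - 66 ≡ 30; y = λ·(33 - 30) - 10 ≡ 47. → (30, 47)
double: tangent at (30, 47): λ = (3·30² + 28)/(2·47) ≡ 25/41. 41⁻¹ ≡ 22 (mod 53), so λ ≡ 25·22 ≡ 20.
  x = λ² - 30 - 30 = 400 - 60 ≡ 22; y = λ·(30 - 22) - 47 ≡ 7. → (22, 7)
double: tangent at (22, 7): λ = (3·22² + 28)/(2·7) ≡ 49/14. 14⁻¹ ≡ 19 (mod 53) since 14·19 = 266 ≡ 1, so λ ≡ 49·19 ≡ 30.
  x = λ² - 22 - 22 = 900 - 44 ≡ 8; y = λ·(22 - 8) - 7 ≡ 42. → (8, 42)

(8, 42)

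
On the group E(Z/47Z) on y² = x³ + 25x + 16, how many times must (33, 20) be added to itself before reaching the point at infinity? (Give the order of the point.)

2P: tangent at (33, 20): λ = (3·33² + 25)/(2·20) ≡ 2/40. 40⁻¹ ≡ 20 (mod 47) since 40·20 = 800 ≡ 1, so λ ≡ 2·20 ≡ 40.
  x = λ² - 33 - 33 = 1600 - 66 ≡ 30; y = λ·(33 - 30) - 20 ≡ 6. → (30, 6)
3P: (30, 6) + (33, 20). λ = (20 - 6)/(33 - 30) ≡ 14/3 mod 47. 3⁻¹ ≡ 16 (mod 47) since 3·16 = 48 ≡ 1, so λ ≡ 36.
  x = λ² - 30 - 33 = 1296 - 63 ≡ 11; y = λ·(30 - 11) - 6 ≡ 20. → (11, 20)
4P: (11, 20) + (33, 20). λ = (20 - 20)/(33 - 11) ≡ 0/22 mod 47. 22⁻¹ ≡ 15 (mod 47) since 22·15 = 330 ≡ 1, so λ ≡ 0.
  x = λ² - 11 - 33 = 0 - 44 ≡ 3; y = λ·(11 - 3) - 20 ≡ 27. → (3, 27)
5P: (3, 27) + (33, 20). λ = (20 - 27)/(33 - 3) ≡ 40/30 mod 47. 30⁻¹ ≡ 11 (mod 47) since 30·11 = 330 ≡ 1, so λ ≡ 17.
  x = λ² - 3 - 33 = 289 - 36 ≡ 18; y = λ·(3 - 18) - 27 ≡ 0. → (18, 0)
6P: (18, 0) + (33, 20). λ = (20 - 0)/(33 - 18) ≡ 20/15 mod 47. 15⁻¹ ≡ 22 (mod 47), so λ ≡ 17.
  x = λ² - 18 - 33 = 289 - 51 ≡ 3; y = λ·(18 - 3) - 0 ≡ 20. → (3, 20)
7P: (3, 20) + (33, 20). λ = (20 - 20)/(33 - 3) ≡ 0/30 mod 47. 30⁻¹ ≡ 11 (mod 47), so λ ≡ 0.
  x = λ² - 3 - 33 = 0 - 36 ≡ 11; y = λ·(3 - 11) - 20 ≡ 27. → (11, 27)
8P: (11, 27) + (33, 20). λ = (20 - 27)/(33 - 11) ≡ 40/22 mod 47. 22⁻¹ ≡ 15 (mod 47) since 22·15 = 330 ≡ 1, so λ ≡ 36.
  x = λ² - 11 - 33 = 1296 - 44 ≡ 30; y = λ·(11 - 30) - 27 ≡ 41. → (30, 41)
9P: (30, 41) + (33, 20). λ = (20 - 41)/(33 - 30) ≡ 26/3 mod 47. 3⁻¹ ≡ 16 (mod 47) since 3·16 = 48 ≡ 1, so λ ≡ 40.
  x = λ² - 30 - 33 = 1600 - 63 ≡ 33; y = λ·(30 - 33) - 41 ≡ 27. → (33, 27)
10P: (33, 27) + (33, 20): same x and y₁ ≡ -y₂, so the sum is the point at infinity.
10P = the point at infinity, so the order is 10.

10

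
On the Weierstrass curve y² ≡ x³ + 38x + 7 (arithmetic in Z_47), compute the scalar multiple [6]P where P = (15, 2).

(33, 31)

Repeated addition: build up to 6P.
2P: tangent at (15, 2): λ = (3·15² + 38)/(2·2) ≡ 8/4. 4⁻¹ ≡ 12 (mod 47) since 4·12 = 48 ≡ 1, so λ ≡ 8·12 ≡ 2.
  x = λ² - 15 - 15 = 4 - 30 ≡ 21; y = λ·(15 - 21) - 2 ≡ 33. → (21, 33)
3P: (21, 33) + (15, 2). λ = (2 - 33)/(15 - 21) ≡ 16/41 mod 47. 41⁻¹ ≡ 39 (mod 47), so λ ≡ 13.
  x = λ² - 21 - 15 = 169 - 36 ≡ 39; y = λ·(21 - 39) - 33 ≡ 15. → (39, 15)
4P: (39, 15) + (15, 2). λ = (2 - 15)/(15 - 39) ≡ 34/23 mod 47. 23⁻¹ ≡ 45 (mod 47) since 23·45 = 1035 ≡ 1, so λ ≡ 26.
  x = λ² - 39 - 15 = 676 - 54 ≡ 11; y = λ·(39 - 11) - 15 ≡ 8. → (11, 8)
5P: (11, 8) + (15, 2). λ = (2 - 8)/(15 - 11) ≡ 41/4 mod 47. 4⁻¹ ≡ 12 (mod 47), so λ ≡ 22.
  x = λ² - 11 - 15 = 484 - 26 ≡ 35; y = λ·(11 - 35) - 8 ≡ 28. → (35, 28)
6P: (35, 28) + (15, 2). λ = (2 - 28)/(15 - 35) ≡ 21/27 mod 47. 27⁻¹ ≡ 7 (mod 47) since 27·7 = 189 ≡ 1, so λ ≡ 6.
  x = λ² - 35 - 15 = 36 - 50 ≡ 33; y = λ·(35 - 33) - 28 ≡ 31. → (33, 31)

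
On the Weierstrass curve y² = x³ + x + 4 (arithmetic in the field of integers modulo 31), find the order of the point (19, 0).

2

2P: (19, 0) + (19, 0): same x and y₁ ≡ -y₂, so the sum is ∞.
2P = ∞, so the order is 2.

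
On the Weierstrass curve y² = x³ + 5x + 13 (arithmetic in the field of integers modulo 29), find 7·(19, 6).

(17, 20)

Write P = (19, 6).
Repeated addition: build up to 7P.
2P: tangent at (19, 6): λ = (3·19² + 5)/(2·6) ≡ 15/12. 12⁻¹ ≡ 17 (mod 29), so λ ≡ 15·17 ≡ 23.
  x = λ² - 19 - 19 = 529 - 38 ≡ 27; y = λ·(19 - 27) - 6 ≡ 13. → (27, 13)
3P: (27, 13) + (19, 6). λ = (6 - 13)/(19 - 27) ≡ 22/21 mod 29. 21⁻¹ ≡ 18 (mod 29), so λ ≡ 19.
  x = λ² - 27 - 19 = 361 - 46 ≡ 25; y = λ·(27 - 25) - 13 ≡ 25. → (25, 25)
4P: (25, 25) + (19, 6). λ = (6 - 25)/(19 - 25) ≡ 10/23 mod 29. 23⁻¹ ≡ 24 (mod 29), so λ ≡ 8.
  x = λ² - 25 - 19 = 64 - 44 ≡ 20; y = λ·(25 - 20) - 25 ≡ 15. → (20, 15)
5P: (20, 15) + (19, 6). λ = (6 - 15)/(19 - 20) ≡ 20/28 mod 29. 28⁻¹ ≡ 28 (mod 29) since 28·28 = 784 ≡ 1, so λ ≡ 9.
  x = λ² - 20 - 19 = 81 - 39 ≡ 13; y = λ·(20 - 13) - 15 ≡ 19. → (13, 19)
6P: (13, 19) + (19, 6). λ = (6 - 19)/(19 - 13) ≡ 16/6 mod 29. 6⁻¹ ≡ 5 (mod 29), so λ ≡ 22.
  x = λ² - 13 - 19 = 484 - 32 ≡ 17; y = λ·(13 - 17) - 19 ≡ 9. → (17, 9)
7P: (17, 9) + (19, 6). λ = (6 - 9)/(19 - 17) ≡ 26/2 mod 29. 2⁻¹ ≡ 15 (mod 29) since 2·15 = 30 ≡ 1, so λ ≡ 13.
  x = λ² - 17 - 19 = 169 - 36 ≡ 17; y = λ·(17 - 17) - 9 ≡ 20. → (17, 20)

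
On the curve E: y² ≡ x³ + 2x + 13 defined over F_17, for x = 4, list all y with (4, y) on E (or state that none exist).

x³ + 2x + 13 = 85 ≡ 0 (mod 17).
Only y = 0 satisfies y² ≡ 0.

0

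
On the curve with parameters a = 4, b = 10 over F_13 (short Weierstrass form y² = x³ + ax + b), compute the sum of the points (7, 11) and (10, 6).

(7, 11) + (10, 6). λ = (6 - 11)/(10 - 7) ≡ 8/3 mod 13. 3⁻¹ ≡ 9 (mod 13) since 3·9 = 27 ≡ 1, so λ ≡ 7.
  x = λ² - 7 - 10 = 49 - 17 ≡ 6; y = λ·(7 - 6) - 11 ≡ 9. → (6, 9)

(6, 9)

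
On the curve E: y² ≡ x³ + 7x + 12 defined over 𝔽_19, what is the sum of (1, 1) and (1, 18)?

The two points share x = 1 and their y-coordinates satisfy 1 + 18 ≡ 0 (mod 19), so they are inverses. Their sum is the point at infinity.

O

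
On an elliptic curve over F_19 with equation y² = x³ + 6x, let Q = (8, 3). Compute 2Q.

tangent at (8, 3): λ = (3·8² + 6)/(2·3) ≡ 8/6. 6⁻¹ ≡ 16 (mod 19) since 6·16 = 96 ≡ 1, so λ ≡ 8·16 ≡ 14.
  x = λ² - 8 - 8 = 196 - 16 ≡ 9; y = λ·(8 - 9) - 3 ≡ 2. → (9, 2)

(9, 2)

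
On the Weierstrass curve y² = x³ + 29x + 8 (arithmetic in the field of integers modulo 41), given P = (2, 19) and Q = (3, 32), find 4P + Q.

(7, 12)

First 4P:
Double-and-add on 4 = (100)₂. Start with P = (2, 19) for the leading 1-bit.
double: tangent at (2, 19): λ = (3·2² + 29)/(2·19) ≡ 0/38. 38⁻¹ ≡ 27 (mod 41) since 38·27 = 1026 ≡ 1, so λ ≡ 0·27 ≡ 0.
  x = λ² - 2 - 2 = 0 - 4 ≡ 37; y = λ·(2 - 37) - 19 ≡ 22. → (37, 22)
double: tangent at (37, 22): λ = (3·37² + 29)/(2·22) ≡ 36/3. 3⁻¹ ≡ 14 (mod 41) since 3·14 = 42 ≡ 1, so λ ≡ 36·14 ≡ 12.
  x = λ² - 37 - 37 = 144 - 74 ≡ 29; y = λ·(37 - 29) - 22 ≡ 33. → (29, 33)
4P = (29, 33).
Finally 4P + Q:
(29, 33) + (3, 32). λ = (32 - 33)/(3 - 29) ≡ 40/15 mod 41. 15⁻¹ ≡ 11 (mod 41), so λ ≡ 30.
  x = λ² - 29 - 3 = 900 - 32 ≡ 7; y = λ·(29 - 7) - 33 ≡ 12. → (7, 12)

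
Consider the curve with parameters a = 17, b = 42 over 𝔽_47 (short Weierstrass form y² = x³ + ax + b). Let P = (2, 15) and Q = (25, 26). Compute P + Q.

(34, 31)

(2, 15) + (25, 26). λ = (26 - 15)/(25 - 2) ≡ 11/23 mod 47. 23⁻¹ ≡ 45 (mod 47) since 23·45 = 1035 ≡ 1, so λ ≡ 25.
  x = λ² - 2 - 25 = 625 - 27 ≡ 34; y = λ·(2 - 34) - 15 ≡ 31. → (34, 31)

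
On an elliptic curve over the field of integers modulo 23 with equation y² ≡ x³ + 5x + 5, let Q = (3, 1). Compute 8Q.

(3, 22)

Repeated addition: build up to 8Q.
2Q: tangent at (3, 1): λ = (3·3² + 5)/(2·1) ≡ 9/2. 2⁻¹ ≡ 12 (mod 23), so λ ≡ 9·12 ≡ 16.
  x = λ² - 3 - 3 = 256 - 6 ≡ 20; y = λ·(3 - 20) - 1 ≡ 3. → (20, 3)
3Q: (20, 3) + (3, 1). λ = (1 - 3)/(3 - 20) ≡ 21/6 mod 23. 6⁻¹ ≡ 4 (mod 23), so λ ≡ 15.
  x = λ² - 20 - 3 = 225 - 23 ≡ 18; y = λ·(20 - 18) - 3 ≡ 4. → (18, 4)
4Q: (18, 4) + (3, 1). λ = (1 - 4)/(3 - 18) ≡ 20/8 mod 23. 8⁻¹ ≡ 3 (mod 23), so λ ≡ 14.
  x = λ² - 18 - 3 = 196 - 21 ≡ 14; y = λ·(18 - 14) - 4 ≡ 6. → (14, 6)
5Q: (14, 6) + (3, 1). λ = (1 - 6)/(3 - 14) ≡ 18/12 mod 23. 12⁻¹ ≡ 2 (mod 23) since 12·2 = 24 ≡ 1, so λ ≡ 13.
  x = λ² - 14 - 3 = 169 - 17 ≡ 14; y = λ·(14 - 14) - 6 ≡ 17. → (14, 17)
6Q: (14, 17) + (3, 1). λ = (1 - 17)/(3 - 14) ≡ 7/12 mod 23. 12⁻¹ ≡ 2 (mod 23), so λ ≡ 14.
  x = λ² - 14 - 3 = 196 - 17 ≡ 18; y = λ·(14 - 18) - 17 ≡ 19. → (18, 19)
7Q: (18, 19) + (3, 1). λ = (1 - 19)/(3 - 18) ≡ 5/8 mod 23. 8⁻¹ ≡ 3 (mod 23) since 8·3 = 24 ≡ 1, so λ ≡ 15.
  x = λ² - 18 - 3 = 225 - 21 ≡ 20; y = λ·(18 - 20) - 19 ≡ 20. → (20, 20)
8Q: (20, 20) + (3, 1). λ = (1 - 20)/(3 - 20) ≡ 4/6 mod 23. 6⁻¹ ≡ 4 (mod 23), so λ ≡ 16.
  x = λ² - 20 - 3 = 256 - 23 ≡ 3; y = λ·(20 - 3) - 20 ≡ 22. → (3, 22)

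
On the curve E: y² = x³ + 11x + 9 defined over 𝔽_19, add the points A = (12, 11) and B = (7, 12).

(16, 5)

(12, 11) + (7, 12). λ = (12 - 11)/(7 - 12) ≡ 1/14 mod 19. 14⁻¹ ≡ 15 (mod 19) since 14·15 = 210 ≡ 1, so λ ≡ 15.
  x = λ² - 12 - 7 = 225 - 19 ≡ 16; y = λ·(12 - 16) - 11 ≡ 5. → (16, 5)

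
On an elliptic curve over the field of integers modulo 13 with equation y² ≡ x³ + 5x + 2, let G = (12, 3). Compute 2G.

(11, 7)

tangent at (12, 3): λ = (3·12² + 5)/(2·3) ≡ 8/6. 6⁻¹ ≡ 11 (mod 13) since 6·11 = 66 ≡ 1, so λ ≡ 8·11 ≡ 10.
  x = λ² - 12 - 12 = 100 - 24 ≡ 11; y = λ·(12 - 11) - 3 ≡ 7. → (11, 7)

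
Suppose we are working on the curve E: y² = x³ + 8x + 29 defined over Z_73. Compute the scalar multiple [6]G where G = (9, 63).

(41, 1)

Double-and-add on 6 = (110)₂. Start with G = (9, 63) for the leading 1-bit.
double: tangent at (9, 63): λ = (3·9² + 8)/(2·63) ≡ 32/53. 53⁻¹ ≡ 62 (mod 73), so λ ≡ 32·62 ≡ 13.
  x = λ² - 9 - 9 = 169 - 18 ≡ 5; y = λ·(9 - 5) - 63 ≡ 62. → (5, 62)
add G: (5, 62) + (9, 63). λ = (63 - 62)/(9 - 5) ≡ 1/4 mod 73. 4⁻¹ ≡ 55 (mod 73), so λ ≡ 55.
  x = λ² - 5 - 9 = 3025 - 14 ≡ 18; y = λ·(5 - 18) - 62 ≡ 26. → (18, 26)
double: tangent at (18, 26): λ = (3·18² + 8)/(2·26) ≡ 31/52. 52⁻¹ ≡ 66 (mod 73), so λ ≡ 31·66 ≡ 2.
  x = λ² - 18 - 18 = 4 - 36 ≡ 41; y = λ·(18 - 41) - 26 ≡ 1. → (41, 1)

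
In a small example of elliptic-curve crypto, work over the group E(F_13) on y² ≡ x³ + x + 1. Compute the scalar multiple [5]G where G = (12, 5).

(1, 4)

Double-and-add on 5 = (101)₂. Start with G = (12, 5) for the leading 1-bit.
double: tangent at (12, 5): λ = (3·12² + 1)/(2·5) ≡ 4/10. 10⁻¹ ≡ 4 (mod 13) since 10·4 = 40 ≡ 1, so λ ≡ 4·4 ≡ 3.
  x = λ² - 12 - 12 = 9 - 24 ≡ 11; y = λ·(12 - 11) - 5 ≡ 11. → (11, 11)
double: tangent at (11, 11): λ = (3·11² + 1)/(2·11) ≡ 0/9. 9⁻¹ ≡ 3 (mod 13) since 9·3 = 27 ≡ 1, so λ ≡ 0·3 ≡ 0.
  x = λ² - 11 - 11 = 0 - 22 ≡ 4; y = λ·(11 - 4) - 11 ≡ 2. → (4, 2)
add G: (4, 2) + (12, 5). λ = (5 - 2)/(12 - 4) ≡ 3/8 mod 13. 8⁻¹ ≡ 5 (mod 13), so λ ≡ 2.
  x = λ² - 4 - 12 = 4 - 16 ≡ 1; y = λ·(4 - 1) - 2 ≡ 4. → (1, 4)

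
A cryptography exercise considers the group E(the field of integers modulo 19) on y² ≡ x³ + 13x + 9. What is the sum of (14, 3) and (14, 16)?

The two points share x = 14 and their y-coordinates satisfy 3 + 16 ≡ 0 (mod 19), so they are inverses. Their sum is the point at infinity.

O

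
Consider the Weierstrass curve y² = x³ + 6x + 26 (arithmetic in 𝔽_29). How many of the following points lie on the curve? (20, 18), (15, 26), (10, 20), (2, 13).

(20, 18): 18² ≡ 5, rhs ≡ 26 → off.
(15, 26): 26² ≡ 9, rhs ≡ 11 → off.
(10, 20): 20² ≡ 23, rhs ≡ 13 → off.
(2, 13): 13² ≡ 24, rhs ≡ 17 → off.

0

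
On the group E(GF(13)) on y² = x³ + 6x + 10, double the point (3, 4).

tangent at (3, 4): λ = (3·3² + 6)/(2·4) ≡ 7/8. 8⁻¹ ≡ 5 (mod 13), so λ ≡ 7·5 ≡ 9.
  x = λ² - 3 - 3 = 81 - 6 ≡ 10; y = λ·(3 - 10) - 4 ≡ 11. → (10, 11)

(10, 11)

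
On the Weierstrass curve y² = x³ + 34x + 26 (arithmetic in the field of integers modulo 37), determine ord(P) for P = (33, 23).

2P: tangent at (33, 23): λ = (3·33² + 34)/(2·23) ≡ 8/9. 9⁻¹ ≡ 33 (mod 37) since 9·33 = 297 ≡ 1, so λ ≡ 8·33 ≡ 5.
  x = λ² - 33 - 33 = 25 - 66 ≡ 33; y = λ·(33 - 33) - 23 ≡ 14. → (33, 14)
3P: (33, 14) + (33, 23): same x and y₁ ≡ -y₂, so the sum is the point at infinity.
3P = the point at infinity, so the order is 3.

3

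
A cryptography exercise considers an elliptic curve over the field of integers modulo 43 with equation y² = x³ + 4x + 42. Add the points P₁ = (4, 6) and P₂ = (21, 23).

(19, 22)

(4, 6) + (21, 23). λ = (23 - 6)/(21 - 4) ≡ 17/17 mod 43. 17⁻¹ ≡ 38 (mod 43) since 17·38 = 646 ≡ 1, so λ ≡ 1.
  x = λ² - 4 - 21 = 1 - 25 ≡ 19; y = λ·(4 - 19) - 6 ≡ 22. → (19, 22)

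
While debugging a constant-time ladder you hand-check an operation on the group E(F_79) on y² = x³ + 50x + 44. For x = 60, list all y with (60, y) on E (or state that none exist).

none

x³ + 50x + 44 = 219044 ≡ 56 (mod 79).
56 is a non-residue mod 79; no y exists.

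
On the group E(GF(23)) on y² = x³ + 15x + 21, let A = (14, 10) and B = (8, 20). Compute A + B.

(14, 10) + (8, 20). λ = (20 - 10)/(8 - 14) ≡ 10/17 mod 23. 17⁻¹ ≡ 19 (mod 23) since 17·19 = 323 ≡ 1, so λ ≡ 6.
  x = λ² - 14 - 8 = 36 - 22 ≡ 14; y = λ·(14 - 14) - 10 ≡ 13. → (14, 13)

(14, 13)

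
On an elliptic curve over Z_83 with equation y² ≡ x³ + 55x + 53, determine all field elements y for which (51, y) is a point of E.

x³ + 55x + 53 = 135509 ≡ 53 (mod 83).
53 is a non-residue mod 83; no y exists.

none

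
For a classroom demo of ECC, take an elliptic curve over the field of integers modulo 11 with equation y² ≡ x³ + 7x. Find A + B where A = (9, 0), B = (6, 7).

(10, 6)

(9, 0) + (6, 7). λ = (7 - 0)/(6 - 9) ≡ 7/8 mod 11. 8⁻¹ ≡ 7 (mod 11) since 8·7 = 56 ≡ 1, so λ ≡ 5.
  x = λ² - 9 - 6 = 25 - 15 ≡ 10; y = λ·(9 - 10) - 0 ≡ 6. → (10, 6)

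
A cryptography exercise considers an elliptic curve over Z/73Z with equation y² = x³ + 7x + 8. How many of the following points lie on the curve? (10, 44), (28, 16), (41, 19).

1

(10, 44): 44² ≡ 38, rhs ≡ 56 → off.
(28, 16): 16² ≡ 37, rhs ≡ 37 → on.
(41, 19): 19² ≡ 69, rhs ≡ 12 → off.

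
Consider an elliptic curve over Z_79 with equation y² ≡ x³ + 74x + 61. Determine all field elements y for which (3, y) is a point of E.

28, 51

x³ + 74x + 61 = 310 ≡ 73 (mod 79).
Square roots of 73 mod 79: 28 and 51 (since 28² = 784 ≡ 73).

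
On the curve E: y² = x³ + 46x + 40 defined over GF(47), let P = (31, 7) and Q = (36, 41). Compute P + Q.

(31, 7) + (36, 41). λ = (41 - 7)/(36 - 31) ≡ 34/5 mod 47. 5⁻¹ ≡ 19 (mod 47) since 5·19 = 95 ≡ 1, so λ ≡ 35.
  x = λ² - 31 - 36 = 1225 - 67 ≡ 30; y = λ·(31 - 30) - 7 ≡ 28. → (30, 28)

(30, 28)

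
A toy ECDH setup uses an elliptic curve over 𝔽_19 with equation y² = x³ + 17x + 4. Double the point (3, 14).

(5, 10)

tangent at (3, 14): λ = (3·3² + 17)/(2·14) ≡ 6/9. 9⁻¹ ≡ 17 (mod 19), so λ ≡ 6·17 ≡ 7.
  x = λ² - 3 - 3 = 49 - 6 ≡ 5; y = λ·(3 - 5) - 14 ≡ 10. → (5, 10)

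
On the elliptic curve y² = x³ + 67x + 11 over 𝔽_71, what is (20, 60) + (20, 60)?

tangent at (20, 60): λ = (3·20² + 67)/(2·60) ≡ 60/49. 49⁻¹ ≡ 29 (mod 71), so λ ≡ 60·29 ≡ 36.
  x = λ² - 20 - 20 = 1296 - 40 ≡ 49; y = λ·(20 - 49) - 60 ≡ 32. → (49, 32)

(49, 32)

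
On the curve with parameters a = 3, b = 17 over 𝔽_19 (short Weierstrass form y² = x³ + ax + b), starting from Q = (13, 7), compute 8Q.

O

Repeated addition: build up to 8Q.
2Q: tangent at (13, 7): λ = (3·13² + 3)/(2·7) ≡ 16/14. 14⁻¹ ≡ 15 (mod 19), so λ ≡ 16·15 ≡ 12.
  x = λ² - 13 - 13 = 144 - 26 ≡ 4; y = λ·(13 - 4) - 7 ≡ 6. → (4, 6)
3Q: (4, 6) + (13, 7). λ = (7 - 6)/(13 - 4) ≡ 1/9 mod 19. 9⁻¹ ≡ 17 (mod 19) since 9·17 = 153 ≡ 1, so λ ≡ 17.
  x = λ² - 4 - 13 = 289 - 17 ≡ 6; y = λ·(4 - 6) - 6 ≡ 17. → (6, 17)
4Q: (6, 17) + (13, 7). λ = (7 - 17)/(13 - 6) ≡ 9/7 mod 19. 7⁻¹ ≡ 11 (mod 19), so λ ≡ 4.
  x = λ² - 6 - 13 = 16 - 19 ≡ 16; y = λ·(6 - 16) - 17 ≡ 0. → (16, 0)
5Q: (16, 0) + (13, 7). λ = (7 - 0)/(13 - 16) ≡ 7/16 mod 19. 16⁻¹ ≡ 6 (mod 19), so λ ≡ 4.
  x = λ² - 16 - 13 = 16 - 29 ≡ 6; y = λ·(16 - 6) - 0 ≡ 2. → (6, 2)
6Q: (6, 2) + (13, 7). λ = (7 - 2)/(13 - 6) ≡ 5/7 mod 19. 7⁻¹ ≡ 11 (mod 19), so λ ≡ 17.
  x = λ² - 6 - 13 = 289 - 19 ≡ 4; y = λ·(6 - 4) - 2 ≡ 13. → (4, 13)
7Q: (4, 13) + (13, 7). λ = (7 - 13)/(13 - 4) ≡ 13/9 mod 19. 9⁻¹ ≡ 17 (mod 19), so λ ≡ 12.
  x = λ² - 4 - 13 = 144 - 17 ≡ 13; y = λ·(4 - 13) - 13 ≡ 12. → (13, 12)
8Q: (13, 12) + (13, 7): same x and y₁ ≡ -y₂, so the sum is ∞.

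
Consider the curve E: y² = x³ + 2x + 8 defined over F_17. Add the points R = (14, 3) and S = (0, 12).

(12, 3)

(14, 3) + (0, 12). λ = (12 - 3)/(0 - 14) ≡ 9/3 mod 17. 3⁻¹ ≡ 6 (mod 17), so λ ≡ 3.
  x = λ² - 14 - 0 = 9 - 14 ≡ 12; y = λ·(14 - 12) - 3 ≡ 3. → (12, 3)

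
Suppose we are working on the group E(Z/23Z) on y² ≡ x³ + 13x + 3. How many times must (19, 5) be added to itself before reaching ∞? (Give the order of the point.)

2P: tangent at (19, 5): λ = (3·19² + 13)/(2·5) ≡ 15/10. 10⁻¹ ≡ 7 (mod 23), so λ ≡ 15·7 ≡ 13.
  x = λ² - 19 - 19 = 169 - 38 ≡ 16; y = λ·(19 - 16) - 5 ≡ 11. → (16, 11)
3P: (16, 11) + (19, 5). λ = (5 - 11)/(19 - 16) ≡ 17/3 mod 23. 3⁻¹ ≡ 8 (mod 23), so λ ≡ 21.
  x = λ² - 16 - 19 = 441 - 35 ≡ 15; y = λ·(16 - 15) - 11 ≡ 10. → (15, 10)
4P: (15, 10) + (19, 5). λ = (5 - 10)/(19 - 15) ≡ 18/4 mod 23. 4⁻¹ ≡ 6 (mod 23), so λ ≡ 16.
  x = λ² - 15 - 19 = 256 - 34 ≡ 15; y = λ·(15 - 15) - 10 ≡ 13. → (15, 13)
5P: (15, 13) + (19, 5). λ = (5 - 13)/(19 - 15) ≡ 15/4 mod 23. 4⁻¹ ≡ 6 (mod 23) since 4·6 = 24 ≡ 1, so λ ≡ 21.
  x = λ² - 15 - 19 = 441 - 34 ≡ 16; y = λ·(15 - 16) - 13 ≡ 12. → (16, 12)
6P: (16, 12) + (19, 5). λ = (5 - 12)/(19 - 16) ≡ 16/3 mod 23. 3⁻¹ ≡ 8 (mod 23) since 3·8 = 24 ≡ 1, so λ ≡ 13.
  x = λ² - 16 - 19 = 169 - 35 ≡ 19; y = λ·(16 - 19) - 12 ≡ 18. → (19, 18)
7P: (19, 18) + (19, 5): same x and y₁ ≡ -y₂, so the sum is ∞.
7P = ∞, so the order is 7.

7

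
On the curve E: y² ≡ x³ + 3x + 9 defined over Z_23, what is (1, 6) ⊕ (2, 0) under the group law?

(1, 6) + (2, 0). λ = (0 - 6)/(2 - 1) ≡ 17/1 mod 23. 1⁻¹ ≡ 1 (mod 23) since 1·1 = 1 ≡ 1, so λ ≡ 17.
  x = λ² - 1 - 2 = 289 - 3 ≡ 10; y = λ·(1 - 10) - 6 ≡ 2. → (10, 2)

(10, 2)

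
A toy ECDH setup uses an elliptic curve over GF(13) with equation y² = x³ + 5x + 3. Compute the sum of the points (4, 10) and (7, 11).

(5, 7)

(4, 10) + (7, 11). λ = (11 - 10)/(7 - 4) ≡ 1/3 mod 13. 3⁻¹ ≡ 9 (mod 13), so λ ≡ 9.
  x = λ² - 4 - 7 = 81 - 11 ≡ 5; y = λ·(4 - 5) - 10 ≡ 7. → (5, 7)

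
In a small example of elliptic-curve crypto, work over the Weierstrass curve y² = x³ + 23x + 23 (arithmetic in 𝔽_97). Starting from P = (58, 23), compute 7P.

Double-and-add on 7 = (111)₂. Start with P = (58, 23) for the leading 1-bit.
double: tangent at (58, 23): λ = (3·58² + 23)/(2·23) ≡ 27/46. 46⁻¹ ≡ 19 (mod 97) since 46·19 = 874 ≡ 1, so λ ≡ 27·19 ≡ 28.
  x = λ² - 58 - 58 = 784 - 116 ≡ 86; y = λ·(58 - 86) - 23 ≡ 66. → (86, 66)
add P: (86, 66) + (58, 23). λ = (23 - 66)/(58 - 86) ≡ 54/69 mod 97. 69⁻¹ ≡ 45 (mod 97) since 69·45 = 3105 ≡ 1, so λ ≡ 5.
  x = λ² - 86 - 58 = 25 - 144 ≡ 75; y = λ·(86 - 75) - 66 ≡ 86. → (75, 86)
double: tangent at (75, 86): λ = (3·75² + 23)/(2·86) ≡ 20/75. 75⁻¹ ≡ 22 (mod 97), so λ ≡ 20·22 ≡ 52.
  x = λ² - 75 - 75 = 2704 - 150 ≡ 32; y = λ·(75 - 32) - 86 ≡ 16. → (32, 16)
add P: (32, 16) + (58, 23). λ = (23 - 16)/(58 - 32) ≡ 7/26 mod 97. 26⁻¹ ≡ 56 (mod 97), so λ ≡ 4.
  x = λ² - 32 - 58 = 16 - 90 ≡ 23; y = λ·(32 - 23) - 16 ≡ 20. → (23, 20)

(23, 20)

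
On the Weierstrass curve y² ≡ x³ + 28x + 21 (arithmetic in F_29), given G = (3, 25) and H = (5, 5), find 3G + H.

First 3G:
Repeated addition: build up to 3G.
2G: tangent at (3, 25): λ = (3·3² + 28)/(2·25) ≡ 26/21. 21⁻¹ ≡ 18 (mod 29) since 21·18 = 378 ≡ 1, so λ ≡ 26·18 ≡ 4.
  x = λ² - 3 - 3 = 16 - 6 ≡ 10; y = λ·(3 - 10) - 25 ≡ 5. → (10, 5)
3G: (10, 5) + (3, 25). λ = (25 - 5)/(3 - 10) ≡ 20/22 mod 29. 22⁻¹ ≡ 4 (mod 29), so λ ≡ 22.
  x = λ² - 10 - 3 = 484 - 13 ≡ 7; y = λ·(10 - 7) - 5 ≡ 3. → (7, 3)
3G = (7, 3).
Finally 3G + H:
(7, 3) + (5, 5). λ = (5 - 3)/(5 - 7) ≡ 2/27 mod 29. 27⁻¹ ≡ 14 (mod 29) since 27·14 = 378 ≡ 1, so λ ≡ 28.
  x = λ² - 7 - 5 = 784 - 12 ≡ 18; y = λ·(7 - 18) - 3 ≡ 8. → (18, 8)

(18, 8)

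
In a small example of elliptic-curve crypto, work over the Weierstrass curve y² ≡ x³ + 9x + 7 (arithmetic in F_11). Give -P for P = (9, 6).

-(9, 6) = (9, -6 mod 11) = (9, 5).

(9, 5)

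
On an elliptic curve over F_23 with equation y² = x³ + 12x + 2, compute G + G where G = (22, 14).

tangent at (22, 14): λ = (3·22² + 12)/(2·14) ≡ 15/5. 5⁻¹ ≡ 14 (mod 23), so λ ≡ 15·14 ≡ 3.
  x = λ² - 22 - 22 = 9 - 44 ≡ 11; y = λ·(22 - 11) - 14 ≡ 19. → (11, 19)

(11, 19)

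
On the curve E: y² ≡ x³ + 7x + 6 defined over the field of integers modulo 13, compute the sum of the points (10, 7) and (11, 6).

(10, 7) + (11, 6). λ = (6 - 7)/(11 - 10) ≡ 12/1 mod 13. 1⁻¹ ≡ 1 (mod 13), so λ ≡ 12.
  x = λ² - 10 - 11 = 144 - 21 ≡ 6; y = λ·(10 - 6) - 7 ≡ 2. → (6, 2)

(6, 2)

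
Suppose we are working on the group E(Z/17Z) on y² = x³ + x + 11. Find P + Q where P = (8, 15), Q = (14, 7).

(8, 15) + (14, 7). λ = (7 - 15)/(14 - 8) ≡ 9/6 mod 17. 6⁻¹ ≡ 3 (mod 17), so λ ≡ 10.
  x = λ² - 8 - 14 = 100 - 22 ≡ 10; y = λ·(8 - 10) - 15 ≡ 16. → (10, 16)

(10, 16)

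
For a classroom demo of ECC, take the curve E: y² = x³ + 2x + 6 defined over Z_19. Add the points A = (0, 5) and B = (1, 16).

(0, 5) + (1, 16). λ = (16 - 5)/(1 - 0) ≡ 11/1 mod 19. 1⁻¹ ≡ 1 (mod 19), so λ ≡ 11.
  x = λ² - 0 - 1 = 121 - 1 ≡ 6; y = λ·(0 - 6) - 5 ≡ 5. → (6, 5)

(6, 5)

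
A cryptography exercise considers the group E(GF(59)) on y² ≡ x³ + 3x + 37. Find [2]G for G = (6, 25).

(9, 12)

tangent at (6, 25): λ = (3·6² + 3)/(2·25) ≡ 52/50. 50⁻¹ ≡ 13 (mod 59), so λ ≡ 52·13 ≡ 27.
  x = λ² - 6 - 6 = 729 - 12 ≡ 9; y = λ·(6 - 9) - 25 ≡ 12. → (9, 12)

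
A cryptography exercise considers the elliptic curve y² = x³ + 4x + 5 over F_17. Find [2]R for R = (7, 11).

tangent at (7, 11): λ = (3·7² + 4)/(2·11) ≡ 15/5. 5⁻¹ ≡ 7 (mod 17), so λ ≡ 15·7 ≡ 3.
  x = λ² - 7 - 7 = 9 - 14 ≡ 12; y = λ·(7 - 12) - 11 ≡ 8. → (12, 8)

(12, 8)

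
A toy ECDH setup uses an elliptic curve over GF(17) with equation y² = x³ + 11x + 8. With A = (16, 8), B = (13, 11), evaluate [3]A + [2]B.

(12, 10)

First 3A:
Repeated addition: build up to 3A.
2A: tangent at (16, 8): λ = (3·16² + 11)/(2·8) ≡ 14/16. 16⁻¹ ≡ 16 (mod 17), so λ ≡ 14·16 ≡ 3.
  x = λ² - 16 - 16 = 9 - 32 ≡ 11; y = λ·(16 - 11) - 8 ≡ 7. → (11, 7)
3A: (11, 7) + (16, 8). λ = (8 - 7)/(16 - 11) ≡ 1/5 mod 17. 5⁻¹ ≡ 7 (mod 17) since 5·7 = 35 ≡ 1, so λ ≡ 7.
  x = λ² - 11 - 16 = 49 - 27 ≡ 5; y = λ·(11 - 5) - 7 ≡ 1. → (5, 1)
3A = (5, 1).
Next 2B:
Repeated addition: build up to 2B.
2B: tangent at (13, 11): λ = (3·13² + 11)/(2·11) ≡ 8/5. 5⁻¹ ≡ 7 (mod 17), so λ ≡ 8·7 ≡ 5.
  x = λ² - 13 - 13 = 25 - 26 ≡ 16; y = λ·(13 - 16) - 11 ≡ 8. → (16, 8)
2B = (16, 8).
Finally 3A + 2B:
(5, 1) + (16, 8). λ = (8 - 1)/(16 - 5) ≡ 7/11 mod 17. 11⁻¹ ≡ 14 (mod 17) since 11·14 = 154 ≡ 1, so λ ≡ 13.
  x = λ² - 5 - 16 = 169 - 21 ≡ 12; y = λ·(5 - 12) - 1 ≡ 10. → (12, 10)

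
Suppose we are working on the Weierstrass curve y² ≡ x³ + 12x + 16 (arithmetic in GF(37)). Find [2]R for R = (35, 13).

tangent at (35, 13): λ = (3·35² + 12)/(2·13) ≡ 24/26. 26⁻¹ ≡ 10 (mod 37) since 26·10 = 260 ≡ 1, so λ ≡ 24·10 ≡ 18.
  x = λ² - 35 - 35 = 324 - 70 ≡ 32; y = λ·(35 - 32) - 13 ≡ 4. → (32, 4)

(32, 4)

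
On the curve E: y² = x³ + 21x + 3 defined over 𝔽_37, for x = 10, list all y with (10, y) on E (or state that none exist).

x³ + 21x + 3 = 1213 ≡ 29 (mod 37).
29 is a non-residue mod 37; no y exists.

none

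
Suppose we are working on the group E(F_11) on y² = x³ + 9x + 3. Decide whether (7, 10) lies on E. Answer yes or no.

no

y² = 10² ≡ 1; x³ + 9x + 3 = 409 ≡ 2 (mod 11). 1 ≠ 2.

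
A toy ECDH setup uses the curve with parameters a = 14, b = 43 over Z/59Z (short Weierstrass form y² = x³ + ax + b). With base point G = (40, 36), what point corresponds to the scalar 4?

Double-and-add on 4 = (100)₂. Start with G = (40, 36) for the leading 1-bit.
double: tangent at (40, 36): λ = (3·40² + 14)/(2·36) ≡ 35/13. 13⁻¹ ≡ 50 (mod 59) since 13·50 = 650 ≡ 1, so λ ≡ 35·50 ≡ 39.
  x = λ² - 40 - 40 = 1521 - 80 ≡ 25; y = λ·(40 - 25) - 36 ≡ 18. → (25, 18)
double: tangent at (25, 18): λ = (3·25² + 14)/(2·18) ≡ 1/36. 36⁻¹ ≡ 41 (mod 59), so λ ≡ 1·41 ≡ 41.
  x = λ² - 25 - 25 = 1681 - 50 ≡ 38; y = λ·(25 - 38) - 18 ≡ 39. → (38, 39)

(38, 39)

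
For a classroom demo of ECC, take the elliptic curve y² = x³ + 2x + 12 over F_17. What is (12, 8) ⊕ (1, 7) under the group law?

(12, 8) + (1, 7). λ = (7 - 8)/(1 - 12) ≡ 16/6 mod 17. 6⁻¹ ≡ 3 (mod 17) since 6·3 = 18 ≡ 1, so λ ≡ 14.
  x = λ² - 12 - 1 = 196 - 13 ≡ 13; y = λ·(12 - 13) - 8 ≡ 12. → (13, 12)

(13, 12)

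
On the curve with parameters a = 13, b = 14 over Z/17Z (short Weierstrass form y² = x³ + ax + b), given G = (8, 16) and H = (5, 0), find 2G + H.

First 2G:
Repeated addition: build up to 2G.
2G: tangent at (8, 16): λ = (3·8² + 13)/(2·16) ≡ 1/15. 15⁻¹ ≡ 8 (mod 17), so λ ≡ 1·8 ≡ 8.
  x = λ² - 8 - 8 = 64 - 16 ≡ 14; y = λ·(8 - 14) - 16 ≡ 4. → (14, 4)
2G = (14, 4).
Finally 2G + H:
(14, 4) + (5, 0). λ = (0 - 4)/(5 - 14) ≡ 13/8 mod 17. 8⁻¹ ≡ 15 (mod 17) since 8·15 = 120 ≡ 1, so λ ≡ 8.
  x = λ² - 14 - 5 = 64 - 19 ≡ 11; y = λ·(14 - 11) - 4 ≡ 3. → (11, 3)

(11, 3)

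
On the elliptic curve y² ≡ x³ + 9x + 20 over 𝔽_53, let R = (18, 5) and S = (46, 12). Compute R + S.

(52, 13)

(18, 5) + (46, 12). λ = (12 - 5)/(46 - 18) ≡ 7/28 mod 53. 28⁻¹ ≡ 36 (mod 53), so λ ≡ 40.
  x = λ² - 18 - 46 = 1600 - 64 ≡ 52; y = λ·(18 - 52) - 5 ≡ 13. → (52, 13)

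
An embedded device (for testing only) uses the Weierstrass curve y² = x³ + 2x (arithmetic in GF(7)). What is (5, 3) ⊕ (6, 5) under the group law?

(0, 0)

(5, 3) + (6, 5). λ = (5 - 3)/(6 - 5) ≡ 2/1 mod 7. 1⁻¹ ≡ 1 (mod 7) since 1·1 = 1 ≡ 1, so λ ≡ 2.
  x = λ² - 5 - 6 = 4 - 11 ≡ 0; y = λ·(5 - 0) - 3 ≡ 0. → (0, 0)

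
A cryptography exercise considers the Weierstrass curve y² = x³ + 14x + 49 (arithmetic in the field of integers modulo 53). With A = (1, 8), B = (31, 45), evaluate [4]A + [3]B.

First 4A:
Repeated addition: build up to 4A.
2A: tangent at (1, 8): λ = (3·1² + 14)/(2·8) ≡ 17/16. 16⁻¹ ≡ 10 (mod 53) since 16·10 = 160 ≡ 1, so λ ≡ 17·10 ≡ 11.
  x = λ² - 1 - 1 = 121 - 2 ≡ 13; y = λ·(1 - 13) - 8 ≡ 19. → (13, 19)
3A: (13, 19) + (1, 8). λ = (8 - 19)/(1 - 13) ≡ 42/41 mod 53. 41⁻¹ ≡ 22 (mod 53), so λ ≡ 23.
  x = λ² - 13 - 1 = 529 - 14 ≡ 38; y = λ·(13 - 38) - 19 ≡ 42. → (38, 42)
4A: (38, 42) + (1, 8). λ = (8 - 42)/(1 - 38) ≡ 19/16 mod 53. 16⁻¹ ≡ 10 (mod 53), so λ ≡ 31.
  x = λ² - 38 - 1 = 961 - 39 ≡ 21; y = λ·(38 - 21) - 42 ≡ 8. → (21, 8)
4A = (21, 8).
Next 3B:
Repeated addition: build up to 3B.
2B: tangent at (31, 45): λ = (3·31² + 14)/(2·45) ≡ 35/37. 37⁻¹ ≡ 43 (mod 53), so λ ≡ 35·43 ≡ 21.
  x = λ² - 31 - 31 = 441 - 62 ≡ 8; y = λ·(31 - 8) - 45 ≡ 14. → (8, 14)
3B: (8, 14) + (31, 45). λ = (45 - 14)/(31 - 8) ≡ 31/23 mod 53. 23⁻¹ ≡ 30 (mod 53), so λ ≡ 29.
  x = λ² - 8 - 31 = 841 - 39 ≡ 7; y = λ·(8 - 7) - 14 ≡ 15. → (7, 15)
3B = (7, 15).
Finally 4A + 3B:
(21, 8) + (7, 15). λ = (15 - 8)/(7 - 21) ≡ 7/39 mod 53. 39⁻¹ ≡ 34 (mod 53) since 39·34 = 1326 ≡ 1, so λ ≡ 26.
  x = λ² - 21 - 7 = 676 - 28 ≡ 12; y = λ·(21 - 12) - 8 ≡ 14. → (12, 14)

(12, 14)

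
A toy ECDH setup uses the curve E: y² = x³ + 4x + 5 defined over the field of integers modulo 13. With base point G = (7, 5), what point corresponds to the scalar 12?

(9, 9)

Repeated addition: build up to 12G.
2G: tangent at (7, 5): λ = (3·7² + 4)/(2·5) ≡ 8/10. 10⁻¹ ≡ 4 (mod 13), so λ ≡ 8·4 ≡ 6.
  x = λ² - 7 - 7 = 36 - 14 ≡ 9; y = λ·(7 - 9) - 5 ≡ 9. → (9, 9)
3G: (9, 9) + (7, 5). λ = (5 - 9)/(7 - 9) ≡ 9/11 mod 13. 11⁻¹ ≡ 6 (mod 13), so λ ≡ 2.
  x = λ² - 9 - 7 = 4 - 16 ≡ 1; y = λ·(9 - 1) - 9 ≡ 7. → (1, 7)
4G: (1, 7) + (7, 5). λ = (5 - 7)/(7 - 1) ≡ 11/6 mod 13. 6⁻¹ ≡ 11 (mod 13) since 6·11 = 66 ≡ 1, so λ ≡ 4.
  x = λ² - 1 - 7 = 16 - 8 ≡ 8; y = λ·(1 - 8) - 7 ≡ 4. → (8, 4)
5G: (8, 4) + (7, 5). λ = (5 - 4)/(7 - 8) ≡ 1/12 mod 13. 12⁻¹ ≡ 12 (mod 13) since 12·12 = 144 ≡ 1, so λ ≡ 12.
  x = λ² - 8 - 7 = 144 - 15 ≡ 12; y = λ·(8 - 12) - 4 ≡ 0. → (12, 0)
6G: (12, 0) + (7, 5). λ = (5 - 0)/(7 - 12) ≡ 5/8 mod 13. 8⁻¹ ≡ 5 (mod 13), so λ ≡ 12.
  x = λ² - 12 - 7 = 144 - 19 ≡ 8; y = λ·(12 - 8) - 0 ≡ 9. → (8, 9)
7G: (8, 9) + (7, 5). λ = (5 - 9)/(7 - 8) ≡ 9/12 mod 13. 12⁻¹ ≡ 12 (mod 13), so λ ≡ 4.
  x = λ² - 8 - 7 = 16 - 15 ≡ 1; y = λ·(8 - 1) - 9 ≡ 6. → (1, 6)
8G: (1, 6) + (7, 5). λ = (5 - 6)/(7 - 1) ≡ 12/6 mod 13. 6⁻¹ ≡ 11 (mod 13), so λ ≡ 2.
  x = λ² - 1 - 7 = 4 - 8 ≡ 9; y = λ·(1 - 9) - 6 ≡ 4. → (9, 4)
9G: (9, 4) + (7, 5). λ = (5 - 4)/(7 - 9) ≡ 1/11 mod 13. 11⁻¹ ≡ 6 (mod 13) since 11·6 = 66 ≡ 1, so λ ≡ 6.
  x = λ² - 9 - 7 = 36 - 16 ≡ 7; y = λ·(9 - 7) - 4 ≡ 8. → (7, 8)
10G: (7, 8) + (7, 5): same x and y₁ ≡ -y₂, so the sum is ∞.
11G: ∞ + (7, 5) = (7, 5) (identity).
12G: tangent at (7, 5): λ = (3·7² + 4)/(2·5) ≡ 8/10. 10⁻¹ ≡ 4 (mod 13) since 10·4 = 40 ≡ 1, so λ ≡ 8·4 ≡ 6.
  x = λ² - 7 - 7 = 36 - 14 ≡ 9; y = λ·(7 - 9) - 5 ≡ 9. → (9, 9)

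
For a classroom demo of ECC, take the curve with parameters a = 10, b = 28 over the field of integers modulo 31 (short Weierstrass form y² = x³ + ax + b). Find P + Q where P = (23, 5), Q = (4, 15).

(9, 17)

(23, 5) + (4, 15). λ = (15 - 5)/(4 - 23) ≡ 10/12 mod 31. 12⁻¹ ≡ 13 (mod 31), so λ ≡ 6.
  x = λ² - 23 - 4 = 36 - 27 ≡ 9; y = λ·(23 - 9) - 5 ≡ 17. → (9, 17)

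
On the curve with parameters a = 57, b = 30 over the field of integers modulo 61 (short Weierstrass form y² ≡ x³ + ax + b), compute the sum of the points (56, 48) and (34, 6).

(56, 48) + (34, 6). λ = (6 - 48)/(34 - 56) ≡ 19/39 mod 61. 39⁻¹ ≡ 36 (mod 61), so λ ≡ 13.
  x = λ² - 56 - 34 = 169 - 90 ≡ 18; y = λ·(56 - 18) - 48 ≡ 19. → (18, 19)

(18, 19)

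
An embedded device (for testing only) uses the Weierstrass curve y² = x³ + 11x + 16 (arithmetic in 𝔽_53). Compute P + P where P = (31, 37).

(45, 30)

tangent at (31, 37): λ = (3·31² + 11)/(2·37) ≡ 32/21. 21⁻¹ ≡ 48 (mod 53) since 21·48 = 1008 ≡ 1, so λ ≡ 32·48 ≡ 52.
  x = λ² - 31 - 31 = 2704 - 62 ≡ 45; y = λ·(31 - 45) - 37 ≡ 30. → (45, 30)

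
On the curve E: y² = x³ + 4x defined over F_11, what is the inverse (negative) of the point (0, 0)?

(0, 0)

-(0, 0) = (0, -0 mod 11) = (0, 0).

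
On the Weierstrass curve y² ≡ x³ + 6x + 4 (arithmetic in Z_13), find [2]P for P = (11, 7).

tangent at (11, 7): λ = (3·11² + 6)/(2·7) ≡ 5/1. 1⁻¹ ≡ 1 (mod 13), so λ ≡ 5·1 ≡ 5.
  x = λ² - 11 - 11 = 25 - 22 ≡ 3; y = λ·(11 - 3) - 7 ≡ 7. → (3, 7)

(3, 7)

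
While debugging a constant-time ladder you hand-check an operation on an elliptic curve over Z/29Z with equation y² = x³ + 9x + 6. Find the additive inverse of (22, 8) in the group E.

(22, 21)

-(22, 8) = (22, -8 mod 29) = (22, 21).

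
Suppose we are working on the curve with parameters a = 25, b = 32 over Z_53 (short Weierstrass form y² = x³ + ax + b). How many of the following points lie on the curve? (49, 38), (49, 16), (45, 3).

(49, 38): 38² ≡ 13, rhs ≡ 27 → off.
(49, 16): 16² ≡ 44, rhs ≡ 27 → off.
(45, 3): 3² ≡ 9, rhs ≡ 9 → on.

1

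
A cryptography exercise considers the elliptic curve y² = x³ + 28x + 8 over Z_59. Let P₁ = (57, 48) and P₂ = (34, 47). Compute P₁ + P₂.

(56, 29)

(57, 48) + (34, 47). λ = (47 - 48)/(34 - 57) ≡ 58/36 mod 59. 36⁻¹ ≡ 41 (mod 59) since 36·41 = 1476 ≡ 1, so λ ≡ 18.
  x = λ² - 57 - 34 = 324 - 91 ≡ 56; y = λ·(57 - 56) - 48 ≡ 29. → (56, 29)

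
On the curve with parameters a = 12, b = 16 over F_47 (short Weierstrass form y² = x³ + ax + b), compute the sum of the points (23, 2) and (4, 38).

(23, 2) + (4, 38). λ = (38 - 2)/(4 - 23) ≡ 36/28 mod 47. 28⁻¹ ≡ 42 (mod 47), so λ ≡ 8.
  x = λ² - 23 - 4 = 64 - 27 ≡ 37; y = λ·(23 - 37) - 2 ≡ 27. → (37, 27)

(37, 27)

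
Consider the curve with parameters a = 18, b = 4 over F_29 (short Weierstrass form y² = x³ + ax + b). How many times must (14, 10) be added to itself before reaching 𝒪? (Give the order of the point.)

2P: tangent at (14, 10): λ = (3·14² + 18)/(2·10) ≡ 26/20. 20⁻¹ ≡ 16 (mod 29) since 20·16 = 320 ≡ 1, so λ ≡ 26·16 ≡ 10.
  x = λ² - 14 - 14 = 100 - 28 ≡ 14; y = λ·(14 - 14) - 10 ≡ 19. → (14, 19)
3P: (14, 19) + (14, 10): same x and y₁ ≡ -y₂, so the sum is 𝒪.
3P = 𝒪, so the order is 3.

3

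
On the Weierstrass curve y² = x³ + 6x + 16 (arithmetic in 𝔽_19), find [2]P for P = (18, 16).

tangent at (18, 16): λ = (3·18² + 6)/(2·16) ≡ 9/13. 13⁻¹ ≡ 3 (mod 19), so λ ≡ 9·3 ≡ 8.
  x = λ² - 18 - 18 = 64 - 36 ≡ 9; y = λ·(18 - 9) - 16 ≡ 18. → (9, 18)

(9, 18)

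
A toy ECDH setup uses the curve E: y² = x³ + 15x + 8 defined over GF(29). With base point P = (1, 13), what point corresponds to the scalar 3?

(16, 9)

Repeated addition: build up to 3P.
2P: tangent at (1, 13): λ = (3·1² + 15)/(2·13) ≡ 18/26. 26⁻¹ ≡ 19 (mod 29) since 26·19 = 494 ≡ 1, so λ ≡ 18·19 ≡ 23.
  x = λ² - 1 - 1 = 529 - 2 ≡ 5; y = λ·(1 - 5) - 13 ≡ 11. → (5, 11)
3P: (5, 11) + (1, 13). λ = (13 - 11)/(1 - 5) ≡ 2/25 mod 29. 25⁻¹ ≡ 7 (mod 29), so λ ≡ 14.
  x = λ² - 5 - 1 = 196 - 6 ≡ 16; y = λ·(5 - 16) - 11 ≡ 9. → (16, 9)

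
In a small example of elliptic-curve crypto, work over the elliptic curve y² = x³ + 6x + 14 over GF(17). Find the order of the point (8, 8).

8

2P: tangent at (8, 8): λ = (3·8² + 6)/(2·8) ≡ 11/16. 16⁻¹ ≡ 16 (mod 17), so λ ≡ 11·16 ≡ 6.
  x = λ² - 8 - 8 = 36 - 16 ≡ 3; y = λ·(8 - 3) - 8 ≡ 5. → (3, 5)
3P: (3, 5) + (8, 8). λ = (8 - 5)/(8 - 3) ≡ 3/5 mod 17. 5⁻¹ ≡ 7 (mod 17) since 5·7 = 35 ≡ 1, so λ ≡ 4.
  x = λ² - 3 - 8 = 16 - 11 ≡ 5; y = λ·(3 - 5) - 5 ≡ 4. → (5, 4)
4P: (5, 4) + (8, 8). λ = (8 - 4)/(8 - 5) ≡ 4/3 mod 17. 3⁻¹ ≡ 6 (mod 17) since 3·6 = 18 ≡ 1, so λ ≡ 7.
  x = λ² - 5 - 8 = 49 - 13 ≡ 2; y = λ·(5 - 2) - 4 ≡ 0. → (2, 0)
5P: (2, 0) + (8, 8). λ = (8 - 0)/(8 - 2) ≡ 8/6 mod 17. 6⁻¹ ≡ 3 (mod 17) since 6·3 = 18 ≡ 1, so λ ≡ 7.
  x = λ² - 2 - 8 = 49 - 10 ≡ 5; y = λ·(2 - 5) - 0 ≡ 13. → (5, 13)
6P: (5, 13) + (8, 8). λ = (8 - 13)/(8 - 5) ≡ 12/3 mod 17. 3⁻¹ ≡ 6 (mod 17) since 3·6 = 18 ≡ 1, so λ ≡ 4.
  x = λ² - 5 - 8 = 16 - 13 ≡ 3; y = λ·(5 - 3) - 13 ≡ 12. → (3, 12)
7P: (3, 12) + (8, 8). λ = (8 - 12)/(8 - 3) ≡ 13/5 mod 17. 5⁻¹ ≡ 7 (mod 17) since 5·7 = 35 ≡ 1, so λ ≡ 6.
  x = λ² - 3 - 8 = 36 - 11 ≡ 8; y = λ·(3 - 8) - 12 ≡ 9. → (8, 9)
8P: (8, 9) + (8, 8): same x and y₁ ≡ -y₂, so the sum is O.
8P = O, so the order is 8.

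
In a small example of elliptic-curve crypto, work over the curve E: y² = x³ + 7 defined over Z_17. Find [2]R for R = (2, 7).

tangent at (2, 7): λ = (3·2² + 0)/(2·7) ≡ 12/14. 14⁻¹ ≡ 11 (mod 17), so λ ≡ 12·11 ≡ 13.
  x = λ² - 2 - 2 = 169 - 4 ≡ 12; y = λ·(2 - 12) - 7 ≡ 16. → (12, 16)

(12, 16)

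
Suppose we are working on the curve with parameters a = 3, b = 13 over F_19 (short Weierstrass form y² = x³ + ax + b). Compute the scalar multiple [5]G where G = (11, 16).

(11, 3)

Double-and-add on 5 = (101)₂. Start with G = (11, 16) for the leading 1-bit.
double: tangent at (11, 16): λ = (3·11² + 3)/(2·16) ≡ 5/13. 13⁻¹ ≡ 3 (mod 19), so λ ≡ 5·3 ≡ 15.
  x = λ² - 11 - 11 = 225 - 22 ≡ 13; y = λ·(11 - 13) - 16 ≡ 11. → (13, 11)
double: tangent at (13, 11): λ = (3·13² + 3)/(2·11) ≡ 16/3. 3⁻¹ ≡ 13 (mod 19) since 3·13 = 39 ≡ 1, so λ ≡ 16·13 ≡ 18.
  x = λ² - 13 - 13 = 324 - 26 ≡ 13; y = λ·(13 - 13) - 11 ≡ 8. → (13, 8)
add G: (13, 8) + (11, 16). λ = (16 - 8)/(11 - 13) ≡ 8/17 mod 19. 17⁻¹ ≡ 9 (mod 19) since 17·9 = 153 ≡ 1, so λ ≡ 15.
  x = λ² - 13 - 11 = 225 - 24 ≡ 11; y = λ·(13 - 11) - 8 ≡ 3. → (11, 3)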